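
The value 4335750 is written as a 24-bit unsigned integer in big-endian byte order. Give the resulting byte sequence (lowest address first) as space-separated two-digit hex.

42 28 86

4335750 in hexadecimal, padded to 24 bits, is 0x422886.
Split into bytes (most-significant first): 42 28 86.
Big-endian stores the most-significant byte at the lowest address.
So the memory order matches the most-significant-first order: 42 28 86.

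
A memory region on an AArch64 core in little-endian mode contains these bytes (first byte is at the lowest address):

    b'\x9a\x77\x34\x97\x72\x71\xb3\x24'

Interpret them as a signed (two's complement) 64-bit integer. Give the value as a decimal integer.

2644582143173621658

In little-endian order the low byte comes first in memory.
Reassemble most-significant byte first: 24 B3 71 72 97 34 77 9A → 0x24B371729734779A.
0x24B371729734779A = 2644582143173621658.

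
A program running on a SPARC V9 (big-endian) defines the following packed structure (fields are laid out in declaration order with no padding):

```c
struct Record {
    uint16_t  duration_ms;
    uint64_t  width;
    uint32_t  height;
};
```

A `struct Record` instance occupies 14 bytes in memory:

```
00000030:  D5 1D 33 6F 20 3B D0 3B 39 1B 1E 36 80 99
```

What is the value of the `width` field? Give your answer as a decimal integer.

3706216459617909019

`width` follows `duration_ms` (2 bytes), so it starts at byte offset 2 and occupies 8 bytes.
Bytes at offsets 2..9: 33 6F 20 3B D0 3B 39 1B.
Big-endian stores the most-significant byte at the lowest address.
The bytes are already most-significant first: 0x336F203BD03B391B.
0x336F203BD03B391B = 3706216459617909019.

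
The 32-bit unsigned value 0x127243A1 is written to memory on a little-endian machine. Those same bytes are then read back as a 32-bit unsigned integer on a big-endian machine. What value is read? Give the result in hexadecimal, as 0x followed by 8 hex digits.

Stored little-endian, the bytes at ascending addresses are A1 43 72 12.
Read back as big-endian, the last byte is least significant, giving 0xA1437212.

0xA1437212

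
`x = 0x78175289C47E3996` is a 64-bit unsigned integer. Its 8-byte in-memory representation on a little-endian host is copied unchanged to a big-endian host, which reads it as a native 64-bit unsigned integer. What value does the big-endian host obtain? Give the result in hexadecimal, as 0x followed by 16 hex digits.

0x96397EC489521778

Stored little-endian, the bytes at ascending addresses are 96 39 7E C4 89 52 17 78.
Read back as big-endian, the last byte is least significant, giving 0x96397EC489521778.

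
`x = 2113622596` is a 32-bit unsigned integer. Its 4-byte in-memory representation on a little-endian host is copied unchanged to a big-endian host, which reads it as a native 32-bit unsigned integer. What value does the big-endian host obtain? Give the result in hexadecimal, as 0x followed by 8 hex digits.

2113622596 in 32-bit hexadecimal is 0x7DFB5244.
Stored little-endian, the bytes at ascending addresses are 44 52 FB 7D.
Read back as big-endian, the last byte is least significant, giving 0x4452FB7D.

0x4452FB7D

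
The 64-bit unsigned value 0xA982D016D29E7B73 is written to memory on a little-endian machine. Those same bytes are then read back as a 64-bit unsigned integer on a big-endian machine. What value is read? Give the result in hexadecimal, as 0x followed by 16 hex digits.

0x737B9ED216D082A9

Stored little-endian, the bytes at ascending addresses are 73 7B 9E D2 16 D0 82 A9.
Read back as big-endian, the last byte is least significant, giving 0x737B9ED216D082A9.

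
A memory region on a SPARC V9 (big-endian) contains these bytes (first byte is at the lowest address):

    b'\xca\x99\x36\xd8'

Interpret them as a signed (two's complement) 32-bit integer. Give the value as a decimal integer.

-895928616

Big-endian: lowest address holds the most-significant byte.
The bytes are already most-significant first: 0xCA9936D8.
Top bit is set, so as a signed 32-bit value this is 0xCA9936D8 − 2^32 = -895928616.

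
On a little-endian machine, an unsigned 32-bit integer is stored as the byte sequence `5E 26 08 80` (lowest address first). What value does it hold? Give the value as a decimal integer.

2148017758

Little-endian: lowest address holds the least-significant byte.
Reassemble most-significant byte first: 80 08 26 5E → 0x8008265E.
0x8008265E = 2148017758.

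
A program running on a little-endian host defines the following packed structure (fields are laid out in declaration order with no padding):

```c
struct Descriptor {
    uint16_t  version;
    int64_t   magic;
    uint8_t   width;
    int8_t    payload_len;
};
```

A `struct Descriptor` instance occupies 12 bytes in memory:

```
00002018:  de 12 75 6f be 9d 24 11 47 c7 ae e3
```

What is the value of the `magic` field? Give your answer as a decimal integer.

-4087279287852437643

`magic` follows `version` (2 bytes), so it starts at byte offset 2 and occupies 8 bytes.
Bytes at offsets 2..9: 75 6F BE 9D 24 11 47 C7.
Little-endian stores the least-significant byte at the lowest address.
Reassemble most-significant byte first: C7 47 11 24 9D BE 6F 75 → 0xC74711249DBE6F75.
Top bit is set, so as a signed 64-bit value this is 0xC74711249DBE6F75 − 2^64 = -4087279287852437643.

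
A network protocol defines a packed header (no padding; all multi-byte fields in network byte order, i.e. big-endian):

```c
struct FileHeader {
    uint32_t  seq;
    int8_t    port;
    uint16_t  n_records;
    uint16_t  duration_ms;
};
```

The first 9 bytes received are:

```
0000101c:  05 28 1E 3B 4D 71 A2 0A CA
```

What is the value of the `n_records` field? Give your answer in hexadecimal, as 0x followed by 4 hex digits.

0x71A2

`n_records` follows `seq` (4 B), `port` (1 B), so it starts at offset 4 + 1 = 5 and occupies 2 bytes.
Bytes at offsets 5..6: 71 A2.
Big-endian: lowest address holds the most-significant byte.
The bytes are already most-significant first: 0x71A2.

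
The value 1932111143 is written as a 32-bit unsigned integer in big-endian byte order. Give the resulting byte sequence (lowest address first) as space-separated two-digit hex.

73 29 AD 27

1932111143 in hexadecimal, padded to 32 bits, is 0x7329AD27.
Split into bytes (most-significant first): 73 29 AD 27.
In big-endian order the high byte comes first in memory.
So the memory order matches the most-significant-first order: 73 29 AD 27.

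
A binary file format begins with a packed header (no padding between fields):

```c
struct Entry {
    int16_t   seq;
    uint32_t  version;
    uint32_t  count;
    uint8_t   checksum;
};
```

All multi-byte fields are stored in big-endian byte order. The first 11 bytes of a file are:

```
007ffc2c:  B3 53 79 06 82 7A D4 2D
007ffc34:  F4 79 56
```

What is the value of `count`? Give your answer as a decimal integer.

`count` follows `seq` (2 B), `version` (4 B), so it starts at offset 2 + 4 = 6 and occupies 4 bytes.
Bytes at offsets 6..9: D4 2D F4 79.
In big-endian order the high byte comes first in memory.
The bytes are already most-significant first: 0xD42DF479.
0xD42DF479 = 3559781497.

3559781497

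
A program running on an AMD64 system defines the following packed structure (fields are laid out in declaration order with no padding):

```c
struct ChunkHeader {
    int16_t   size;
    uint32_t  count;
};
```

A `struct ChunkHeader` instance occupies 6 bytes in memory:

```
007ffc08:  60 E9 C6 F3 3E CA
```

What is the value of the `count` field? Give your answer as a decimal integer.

`count` follows `size` (2 bytes), so it starts at byte offset 2 and occupies 4 bytes.
Bytes at offsets 2..5: C6 F3 3E CA.
Little-endian stores the least-significant byte at the lowest address.
Reassemble most-significant byte first: CA 3E F3 C6 → 0xCA3EF3C6.
0xCA3EF3C6 = 3393123270.

3393123270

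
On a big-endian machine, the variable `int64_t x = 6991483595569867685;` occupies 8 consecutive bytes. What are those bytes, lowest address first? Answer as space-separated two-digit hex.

61 06 BD 49 A6 E9 AB A5

6991483595569867685 in hexadecimal, padded to 64 bits, is 0x6106BD49A6E9ABA5.
Split into bytes (most-significant first): 61 06 BD 49 A6 E9 AB A5.
Big-endian stores the most-significant byte at the lowest address.
So the memory order matches the most-significant-first order: 61 06 BD 49 A6 E9 AB A5.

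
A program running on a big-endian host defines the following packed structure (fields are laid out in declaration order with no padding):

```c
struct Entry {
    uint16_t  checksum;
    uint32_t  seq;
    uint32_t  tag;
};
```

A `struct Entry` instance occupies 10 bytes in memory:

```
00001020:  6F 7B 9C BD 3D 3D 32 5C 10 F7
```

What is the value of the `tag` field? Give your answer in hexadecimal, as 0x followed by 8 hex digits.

`tag` follows `checksum` (2 B), `seq` (4 B), so it starts at offset 2 + 4 = 6 and occupies 4 bytes.
Bytes at offsets 6..9: 32 5C 10 F7.
Big-endian stores the most-significant byte at the lowest address.
The bytes are already most-significant first: 0x325C10F7.

0x325C10F7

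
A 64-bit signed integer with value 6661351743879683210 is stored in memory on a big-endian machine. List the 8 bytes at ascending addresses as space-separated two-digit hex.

6661351743879683210 in hexadecimal, padded to 64 bits, is 0x5C71E01E21E09C8A.
Split into bytes (most-significant first): 5C 71 E0 1E 21 E0 9C 8A.
In big-endian order the high byte comes first in memory.
So the memory order matches the most-significant-first order: 5C 71 E0 1E 21 E0 9C 8A.

5C 71 E0 1E 21 E0 9C 8A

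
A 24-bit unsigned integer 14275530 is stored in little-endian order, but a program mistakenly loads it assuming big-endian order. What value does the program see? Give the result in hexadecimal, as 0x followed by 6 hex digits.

0xCAD3D9

14275530 in 24-bit hexadecimal is 0xD9D3CA.
Stored little-endian, the bytes at ascending addresses are CA D3 D9.
Read back as big-endian, the last byte is least significant, giving 0xCAD3D9.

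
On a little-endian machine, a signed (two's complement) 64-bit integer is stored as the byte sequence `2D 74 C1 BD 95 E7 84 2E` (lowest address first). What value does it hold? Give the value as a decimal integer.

Little-endian: lowest address holds the least-significant byte.
Reassemble most-significant byte first: 2E 84 E7 95 BD C1 74 2D → 0x2E84E795BDC1742D.
0x2E84E795BDC1742D = 3352058652990207021.

3352058652990207021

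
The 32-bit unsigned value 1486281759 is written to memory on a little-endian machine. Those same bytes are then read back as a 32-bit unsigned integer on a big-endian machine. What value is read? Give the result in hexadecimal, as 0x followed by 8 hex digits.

1486281759 in 32-bit hexadecimal is 0x5896DC1F.
Stored little-endian, the bytes at ascending addresses are 1F DC 96 58.
Read back as big-endian, the last byte is least significant, giving 0x1FDC9658.

0x1FDC9658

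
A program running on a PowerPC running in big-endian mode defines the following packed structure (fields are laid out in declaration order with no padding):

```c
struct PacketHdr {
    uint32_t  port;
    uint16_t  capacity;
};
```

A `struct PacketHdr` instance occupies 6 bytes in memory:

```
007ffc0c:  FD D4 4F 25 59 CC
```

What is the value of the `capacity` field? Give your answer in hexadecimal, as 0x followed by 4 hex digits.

0x59CC

`capacity` follows `port` (4 bytes), so it starts at byte offset 4 and occupies 2 bytes.
Bytes at offsets 4..5: 59 CC.
Big-endian: lowest address holds the most-significant byte.
The bytes are already most-significant first: 0x59CC.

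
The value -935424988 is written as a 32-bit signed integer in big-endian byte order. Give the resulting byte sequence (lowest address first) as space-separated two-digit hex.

C8 3E 8C 24

Two's complement of -935424988 in 32 bits: 935424988 = 0x37C173DC; invert → 0xC83E8C23; add 1 → 0xC83E8C24.
Split into bytes (most-significant first): C8 3E 8C 24.
Big-endian stores the most-significant byte at the lowest address.
So the memory order matches the most-significant-first order: C8 3E 8C 24.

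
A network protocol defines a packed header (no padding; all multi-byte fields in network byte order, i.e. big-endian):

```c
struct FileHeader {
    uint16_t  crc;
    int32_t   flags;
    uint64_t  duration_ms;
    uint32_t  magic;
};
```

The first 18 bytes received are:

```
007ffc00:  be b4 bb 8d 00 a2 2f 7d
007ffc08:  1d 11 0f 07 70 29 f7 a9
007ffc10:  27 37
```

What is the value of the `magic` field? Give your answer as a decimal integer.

4155057975

`magic` follows `crc` (2 B), `flags` (4 B), `duration_ms` (8 B), so it starts at offset 2 + 4 + 8 = 14 and occupies 4 bytes.
Bytes at offsets 14..17: F7 A9 27 37.
Big-endian stores the most-significant byte at the lowest address.
The bytes are already most-significant first: 0xF7A92737.
0xF7A92737 = 4155057975.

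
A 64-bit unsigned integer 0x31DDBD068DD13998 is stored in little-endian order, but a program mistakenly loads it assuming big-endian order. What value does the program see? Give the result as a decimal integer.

10969028771071253809

Stored little-endian, the bytes at ascending addresses are 98 39 D1 8D 06 BD DD 31.
Read back as big-endian, the last byte is least significant, giving 0x9839D18D06BDDD31.
0x9839D18D06BDDD31 = 10969028771071253809.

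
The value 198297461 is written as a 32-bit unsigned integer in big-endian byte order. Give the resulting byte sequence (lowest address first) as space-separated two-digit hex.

198297461 in hexadecimal, padded to 32 bits, is 0x0BD1C775.
Split into bytes (most-significant first): 0B D1 C7 75.
Big-endian stores the most-significant byte at the lowest address.
So the memory order matches the most-significant-first order: 0B D1 C7 75.

0B D1 C7 75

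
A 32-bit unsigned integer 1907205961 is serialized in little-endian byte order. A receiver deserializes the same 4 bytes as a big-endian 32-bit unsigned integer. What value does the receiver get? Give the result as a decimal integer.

1235725681

1907205961 in 32-bit hexadecimal is 0x71ADA749.
Stored little-endian, the bytes at ascending addresses are 49 A7 AD 71.
Read back as big-endian, the last byte is least significant, giving 0x49A7AD71.
0x49A7AD71 = 1235725681.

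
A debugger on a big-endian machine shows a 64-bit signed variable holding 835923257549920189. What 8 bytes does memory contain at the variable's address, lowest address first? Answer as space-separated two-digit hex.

835923257549920189 in hexadecimal, padded to 64 bits, is 0x0B99CBC619C017BD.
Split into bytes (most-significant first): 0B 99 CB C6 19 C0 17 BD.
In big-endian order the high byte comes first in memory.
So the memory order matches the most-significant-first order: 0B 99 CB C6 19 C0 17 BD.

0B 99 CB C6 19 C0 17 BD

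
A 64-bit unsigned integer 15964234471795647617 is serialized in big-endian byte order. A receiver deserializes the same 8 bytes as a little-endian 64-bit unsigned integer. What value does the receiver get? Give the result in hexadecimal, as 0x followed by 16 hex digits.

0x81E46C82AB5A8CDD

15964234471795647617 in 64-bit hexadecimal is 0xDD8C5AAB826CE481.
Stored big-endian, the bytes at ascending addresses are DD 8C 5A AB 82 6C E4 81.
Read back as little-endian, the first byte is least significant, giving 0x81E46C82AB5A8CDD.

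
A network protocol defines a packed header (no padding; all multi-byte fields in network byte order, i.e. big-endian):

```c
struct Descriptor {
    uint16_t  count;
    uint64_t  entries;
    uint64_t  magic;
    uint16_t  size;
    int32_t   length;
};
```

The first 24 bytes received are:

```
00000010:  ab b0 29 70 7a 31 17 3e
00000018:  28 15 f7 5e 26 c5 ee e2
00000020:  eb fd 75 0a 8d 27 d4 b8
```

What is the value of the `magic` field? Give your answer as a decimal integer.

`magic` follows `count` (2 B), `entries` (8 B), so it starts at offset 2 + 8 = 10 and occupies 8 bytes.
Bytes at offsets 10..17: F7 5E 26 C5 EE E2 EB FD.
Big-endian stores the most-significant byte at the lowest address.
The bytes are already most-significant first: 0xF75E26C5EEE2EBFD.
0xF75E26C5EEE2EBFD = 17824727006737263613.

17824727006737263613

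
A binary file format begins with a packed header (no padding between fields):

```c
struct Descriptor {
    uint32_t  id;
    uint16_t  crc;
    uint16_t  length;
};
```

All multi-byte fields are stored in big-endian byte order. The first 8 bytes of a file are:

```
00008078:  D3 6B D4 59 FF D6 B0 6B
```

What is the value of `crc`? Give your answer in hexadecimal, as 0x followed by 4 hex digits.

`crc` follows `id` (4 bytes), so it starts at byte offset 4 and occupies 2 bytes.
Bytes at offsets 4..5: FF D6.
Big-endian stores the most-significant byte at the lowest address.
The bytes are already most-significant first: 0xFFD6.

0xFFD6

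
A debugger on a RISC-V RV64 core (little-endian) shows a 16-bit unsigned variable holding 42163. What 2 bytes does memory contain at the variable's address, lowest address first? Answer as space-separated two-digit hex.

42163 in hexadecimal, padded to 16 bits, is 0xA4B3.
Split into bytes (most-significant first): A4 B3.
In little-endian order the low byte comes first in memory.
So at ascending addresses the bytes are B3 A4.

B3 A4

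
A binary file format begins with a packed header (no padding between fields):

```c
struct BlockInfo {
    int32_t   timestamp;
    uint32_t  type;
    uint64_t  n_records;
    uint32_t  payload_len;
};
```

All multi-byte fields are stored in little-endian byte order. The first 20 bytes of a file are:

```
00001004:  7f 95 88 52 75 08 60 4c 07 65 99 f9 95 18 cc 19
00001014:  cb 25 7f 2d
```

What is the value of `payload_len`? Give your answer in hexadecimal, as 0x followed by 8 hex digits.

0x2D7F25CB

`payload_len` follows `timestamp` (4 B), `type` (4 B), `n_records` (8 B), so it starts at offset 4 + 4 + 8 = 16 and occupies 4 bytes.
Bytes at offsets 16..19: CB 25 7F 2D.
Little-endian: lowest address holds the least-significant byte.
Reassemble most-significant byte first: 2D 7F 25 CB → 0x2D7F25CB.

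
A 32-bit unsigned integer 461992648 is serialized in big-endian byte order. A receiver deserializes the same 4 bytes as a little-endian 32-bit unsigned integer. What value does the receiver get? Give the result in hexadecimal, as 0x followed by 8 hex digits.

461992648 in 32-bit hexadecimal is 0x1B8972C8.
Stored big-endian, the bytes at ascending addresses are 1B 89 72 C8.
Read back as little-endian, the first byte is least significant, giving 0xC872891B.

0xC872891B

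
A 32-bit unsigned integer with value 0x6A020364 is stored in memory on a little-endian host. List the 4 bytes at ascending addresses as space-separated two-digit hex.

Split into bytes (most-significant first): 6A 02 03 64.
Little-endian: lowest address holds the least-significant byte.
So at ascending addresses the bytes are 64 03 02 6A.

64 03 02 6A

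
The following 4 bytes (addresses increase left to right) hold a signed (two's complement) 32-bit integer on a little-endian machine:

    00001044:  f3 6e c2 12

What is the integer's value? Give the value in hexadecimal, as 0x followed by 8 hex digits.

Little-endian: lowest address holds the least-significant byte.
Reassemble most-significant byte first: 12 C2 6E F3 → 0x12C26EF3.

0x12C26EF3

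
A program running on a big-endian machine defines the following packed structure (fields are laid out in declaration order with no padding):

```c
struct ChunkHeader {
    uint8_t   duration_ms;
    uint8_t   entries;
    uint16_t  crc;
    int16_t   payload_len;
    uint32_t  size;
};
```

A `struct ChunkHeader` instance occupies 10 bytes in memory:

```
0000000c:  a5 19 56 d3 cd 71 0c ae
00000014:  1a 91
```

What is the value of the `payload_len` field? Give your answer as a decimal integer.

`payload_len` follows `duration_ms` (1 B), `entries` (1 B), `crc` (2 B), so it starts at offset 1 + 1 + 2 = 4 and occupies 2 bytes.
Bytes at offsets 4..5: CD 71.
Big-endian stores the most-significant byte at the lowest address.
The bytes are already most-significant first: 0xCD71.
Top bit is set, so as a signed 16-bit value this is 0xCD71 − 2^16 = -12943.

-12943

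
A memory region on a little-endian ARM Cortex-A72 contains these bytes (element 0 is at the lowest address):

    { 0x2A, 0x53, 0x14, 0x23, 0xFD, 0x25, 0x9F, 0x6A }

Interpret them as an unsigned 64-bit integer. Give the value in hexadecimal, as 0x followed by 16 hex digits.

Little-endian stores the least-significant byte at the lowest address.
Reassemble most-significant byte first: 6A 9F 25 FD 23 14 53 2A → 0x6A9F25FD2314532A.

0x6A9F25FD2314532A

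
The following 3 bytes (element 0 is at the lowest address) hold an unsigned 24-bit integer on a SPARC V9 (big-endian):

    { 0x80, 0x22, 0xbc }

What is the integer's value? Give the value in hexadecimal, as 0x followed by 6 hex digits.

0x8022BC

Big-endian stores the most-significant byte at the lowest address.
The bytes are already most-significant first: 0x8022BC.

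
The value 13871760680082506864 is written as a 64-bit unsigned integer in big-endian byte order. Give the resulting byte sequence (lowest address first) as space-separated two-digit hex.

13871760680082506864 in hexadecimal, padded to 64 bits, is 0xC08264D7C18C8470.
Split into bytes (most-significant first): C0 82 64 D7 C1 8C 84 70.
In big-endian order the high byte comes first in memory.
So the memory order matches the most-significant-first order: C0 82 64 D7 C1 8C 84 70.

C0 82 64 D7 C1 8C 84 70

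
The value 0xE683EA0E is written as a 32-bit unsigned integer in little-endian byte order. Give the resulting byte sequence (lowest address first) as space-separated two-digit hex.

0E EA 83 E6

Split into bytes (most-significant first): E6 83 EA 0E.
Little-endian: lowest address holds the least-significant byte.
So at ascending addresses the bytes are 0E EA 83 E6.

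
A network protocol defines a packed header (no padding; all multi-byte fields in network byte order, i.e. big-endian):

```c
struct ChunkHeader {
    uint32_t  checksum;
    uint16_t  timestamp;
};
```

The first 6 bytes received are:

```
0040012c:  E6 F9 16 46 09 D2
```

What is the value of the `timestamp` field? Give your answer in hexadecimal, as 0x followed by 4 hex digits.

0x09D2

`timestamp` follows `checksum` (4 bytes), so it starts at byte offset 4 and occupies 2 bytes.
Bytes at offsets 4..5: 09 D2.
In big-endian order the high byte comes first in memory.
The bytes are already most-significant first: 0x09D2.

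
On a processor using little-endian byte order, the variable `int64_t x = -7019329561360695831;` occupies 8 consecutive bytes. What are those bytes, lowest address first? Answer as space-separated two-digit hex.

E9 7D B2 35 F4 54 96 9E

Two's complement of -7019329561360695831 in 64 bits: 7019329561360695831 = 0x6169AB0BCA4D8217; invert → 0x9E9654F435B27DE8; add 1 → 0x9E9654F435B27DE9.
Split into bytes (most-significant first): 9E 96 54 F4 35 B2 7D E9.
Little-endian stores the least-significant byte at the lowest address.
So at ascending addresses the bytes are E9 7D B2 35 F4 54 96 9E.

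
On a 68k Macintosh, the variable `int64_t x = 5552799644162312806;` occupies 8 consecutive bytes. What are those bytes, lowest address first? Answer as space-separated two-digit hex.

5552799644162312806 in hexadecimal, padded to 64 bits, is 0x4D0F81DB3B35CA66.
Split into bytes (most-significant first): 4D 0F 81 DB 3B 35 CA 66.
In big-endian order the high byte comes first in memory.
So the memory order matches the most-significant-first order: 4D 0F 81 DB 3B 35 CA 66.

4D 0F 81 DB 3B 35 CA 66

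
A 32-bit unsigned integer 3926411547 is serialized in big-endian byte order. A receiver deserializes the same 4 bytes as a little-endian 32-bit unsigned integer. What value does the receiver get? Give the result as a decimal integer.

457771242

3926411547 in 32-bit hexadecimal is 0xEA08491B.
Stored big-endian, the bytes at ascending addresses are EA 08 49 1B.
Read back as little-endian, the first byte is least significant, giving 0x1B4908EA.
0x1B4908EA = 457771242.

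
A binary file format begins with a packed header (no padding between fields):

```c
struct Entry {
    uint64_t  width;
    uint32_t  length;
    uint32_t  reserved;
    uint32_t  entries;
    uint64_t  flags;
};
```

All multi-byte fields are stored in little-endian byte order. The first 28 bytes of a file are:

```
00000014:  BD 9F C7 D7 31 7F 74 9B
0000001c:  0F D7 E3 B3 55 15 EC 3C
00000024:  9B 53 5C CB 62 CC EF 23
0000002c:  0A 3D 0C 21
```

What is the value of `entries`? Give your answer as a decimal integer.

`entries` follows `width` (8 B), `length` (4 B), `reserved` (4 B), so it starts at offset 8 + 4 + 4 = 16 and occupies 4 bytes.
Bytes at offsets 16..19: 9B 53 5C CB.
In little-endian order the low byte comes first in memory.
Reassemble most-significant byte first: CB 5C 53 9B → 0xCB5C539B.
0xCB5C539B = 3411825563.

3411825563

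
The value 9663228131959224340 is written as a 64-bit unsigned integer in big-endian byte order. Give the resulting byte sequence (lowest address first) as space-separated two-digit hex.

86 1A AE C9 BC FD B8 14

9663228131959224340 in hexadecimal, padded to 64 bits, is 0x861AAEC9BCFDB814.
Split into bytes (most-significant first): 86 1A AE C9 BC FD B8 14.
Big-endian stores the most-significant byte at the lowest address.
So the memory order matches the most-significant-first order: 86 1A AE C9 BC FD B8 14.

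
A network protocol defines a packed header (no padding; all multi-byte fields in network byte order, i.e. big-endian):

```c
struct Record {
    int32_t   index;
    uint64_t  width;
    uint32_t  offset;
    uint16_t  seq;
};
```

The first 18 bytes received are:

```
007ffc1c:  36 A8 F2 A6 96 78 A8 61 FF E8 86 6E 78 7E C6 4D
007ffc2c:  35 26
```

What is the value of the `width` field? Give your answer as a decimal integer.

`width` follows `index` (4 bytes), so it starts at byte offset 4 and occupies 8 bytes.
Bytes at offsets 4..11: 96 78 A8 61 FF E8 86 6E.
In big-endian order the high byte comes first in memory.
The bytes are already most-significant first: 0x9678A861FFE8866E.
0x9678A861FFE8866E = 10842601241753192046.

10842601241753192046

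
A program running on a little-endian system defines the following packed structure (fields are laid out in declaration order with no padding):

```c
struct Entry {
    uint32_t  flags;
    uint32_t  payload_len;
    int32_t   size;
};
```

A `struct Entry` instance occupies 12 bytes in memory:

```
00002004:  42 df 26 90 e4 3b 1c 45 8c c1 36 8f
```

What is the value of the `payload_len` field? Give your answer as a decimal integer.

1159478244

`payload_len` follows `flags` (4 bytes), so it starts at byte offset 4 and occupies 4 bytes.
Bytes at offsets 4..7: E4 3B 1C 45.
In little-endian order the low byte comes first in memory.
Reassemble most-significant byte first: 45 1C 3B E4 → 0x451C3BE4.
0x451C3BE4 = 1159478244.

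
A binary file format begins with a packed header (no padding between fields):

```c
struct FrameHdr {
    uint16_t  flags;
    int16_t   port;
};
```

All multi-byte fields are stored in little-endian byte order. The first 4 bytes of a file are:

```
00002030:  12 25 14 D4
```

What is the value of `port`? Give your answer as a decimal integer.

-11244

`port` follows `flags` (2 bytes), so it starts at byte offset 2 and occupies 2 bytes.
Bytes at offsets 2..3: 14 D4.
Little-endian stores the least-significant byte at the lowest address.
Reassemble most-significant byte first: D4 14 → 0xD414.
Top bit is set, so as a signed 16-bit value this is 0xD414 − 2^16 = -11244.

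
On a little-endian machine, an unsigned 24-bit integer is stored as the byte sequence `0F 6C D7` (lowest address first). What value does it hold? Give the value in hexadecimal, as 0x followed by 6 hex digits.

In little-endian order the low byte comes first in memory.
Reassemble most-significant byte first: D7 6C 0F → 0xD76C0F.

0xD76C0F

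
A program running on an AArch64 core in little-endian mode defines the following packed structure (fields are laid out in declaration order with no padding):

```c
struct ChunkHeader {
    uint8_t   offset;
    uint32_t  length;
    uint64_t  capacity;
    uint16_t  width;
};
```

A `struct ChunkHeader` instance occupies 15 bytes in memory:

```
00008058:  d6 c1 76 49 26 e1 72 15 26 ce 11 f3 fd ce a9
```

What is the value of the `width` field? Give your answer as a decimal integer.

43470

`width` follows `offset` (1 B), `length` (4 B), `capacity` (8 B), so it starts at offset 1 + 4 + 8 = 13 and occupies 2 bytes.
Bytes at offsets 13..14: CE A9.
In little-endian order the low byte comes first in memory.
Reassemble most-significant byte first: A9 CE → 0xA9CE.
0xA9CE = 43470.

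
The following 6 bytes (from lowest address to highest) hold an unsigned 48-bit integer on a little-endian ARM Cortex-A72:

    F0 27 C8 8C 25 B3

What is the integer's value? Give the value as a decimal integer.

Little-endian: lowest address holds the least-significant byte.
Reassemble most-significant byte first: B3 25 8C C8 27 F0 → 0xB3258CC827F0.
0xB3258CC827F0 = 196973857089520.

196973857089520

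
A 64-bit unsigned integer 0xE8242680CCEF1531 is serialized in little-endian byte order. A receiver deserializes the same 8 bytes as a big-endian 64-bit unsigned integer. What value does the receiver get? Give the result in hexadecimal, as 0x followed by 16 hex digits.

0x3115EFCC802624E8

Stored little-endian, the bytes at ascending addresses are 31 15 EF CC 80 26 24 E8.
Read back as big-endian, the last byte is least significant, giving 0x3115EFCC802624E8.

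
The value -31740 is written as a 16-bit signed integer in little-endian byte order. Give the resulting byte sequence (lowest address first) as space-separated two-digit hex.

Two's complement of -31740 in 16 bits: 31740 = 0x7BFC; invert → 0x8403; add 1 → 0x8404.
Split into bytes (most-significant first): 84 04.
In little-endian order the low byte comes first in memory.
So at ascending addresses the bytes are 04 84.

04 84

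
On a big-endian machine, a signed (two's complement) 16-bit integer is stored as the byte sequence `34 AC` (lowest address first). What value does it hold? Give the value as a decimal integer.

13484

In big-endian order the high byte comes first in memory.
The bytes are already most-significant first: 0x34AC.
0x34AC = 13484.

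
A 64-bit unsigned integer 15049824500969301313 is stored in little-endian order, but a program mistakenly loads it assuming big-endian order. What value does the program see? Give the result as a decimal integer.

15049824500969301313 in 64-bit hexadecimal is 0xD0DBB7A5703EE541.
Stored little-endian, the bytes at ascending addresses are 41 E5 3E 70 A5 B7 DB D0.
Read back as big-endian, the last byte is least significant, giving 0x41E53E70A5B7DBD0.
0x41E53E70A5B7DBD0 = 4748270035669605328.

4748270035669605328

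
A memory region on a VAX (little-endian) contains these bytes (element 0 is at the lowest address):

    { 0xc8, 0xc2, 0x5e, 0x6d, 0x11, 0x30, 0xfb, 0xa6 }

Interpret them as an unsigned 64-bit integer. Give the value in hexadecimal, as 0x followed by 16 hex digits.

0xA6FB30116D5EC2C8

Little-endian stores the least-significant byte at the lowest address.
Reassemble most-significant byte first: A6 FB 30 11 6D 5E C2 C8 → 0xA6FB30116D5EC2C8.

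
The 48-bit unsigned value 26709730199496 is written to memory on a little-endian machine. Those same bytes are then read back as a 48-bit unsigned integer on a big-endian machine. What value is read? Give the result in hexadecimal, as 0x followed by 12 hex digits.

0xC807FBD74A18

26709730199496 in 48-bit hexadecimal is 0x184AD7FB07C8.
Stored little-endian, the bytes at ascending addresses are C8 07 FB D7 4A 18.
Read back as big-endian, the last byte is least significant, giving 0xC807FBD74A18.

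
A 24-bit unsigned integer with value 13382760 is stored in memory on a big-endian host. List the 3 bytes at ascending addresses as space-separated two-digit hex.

CC 34 68

13382760 in hexadecimal, padded to 24 bits, is 0xCC3468.
Split into bytes (most-significant first): CC 34 68.
Big-endian: lowest address holds the most-significant byte.
So the memory order matches the most-significant-first order: CC 34 68.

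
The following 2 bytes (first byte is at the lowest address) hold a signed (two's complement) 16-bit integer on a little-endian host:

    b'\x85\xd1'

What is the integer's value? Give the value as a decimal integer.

-11899

Little-endian stores the least-significant byte at the lowest address.
Reassemble most-significant byte first: D1 85 → 0xD185.
Top bit is set, so as a signed 16-bit value this is 0xD185 − 2^16 = -11899.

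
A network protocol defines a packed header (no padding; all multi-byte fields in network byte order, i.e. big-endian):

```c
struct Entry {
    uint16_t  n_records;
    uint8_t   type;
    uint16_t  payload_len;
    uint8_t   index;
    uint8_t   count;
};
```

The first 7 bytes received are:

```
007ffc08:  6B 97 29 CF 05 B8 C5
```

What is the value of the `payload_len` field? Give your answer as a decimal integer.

52997

`payload_len` follows `n_records` (2 B), `type` (1 B), so it starts at offset 2 + 1 = 3 and occupies 2 bytes.
Bytes at offsets 3..4: CF 05.
Big-endian stores the most-significant byte at the lowest address.
The bytes are already most-significant first: 0xCF05.
0xCF05 = 52997.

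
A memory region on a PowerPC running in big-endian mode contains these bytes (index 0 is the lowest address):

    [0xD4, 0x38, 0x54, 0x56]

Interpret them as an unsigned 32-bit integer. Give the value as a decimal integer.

In big-endian order the high byte comes first in memory.
The bytes are already most-significant first: 0xD4385456.
0xD4385456 = 3560461398.

3560461398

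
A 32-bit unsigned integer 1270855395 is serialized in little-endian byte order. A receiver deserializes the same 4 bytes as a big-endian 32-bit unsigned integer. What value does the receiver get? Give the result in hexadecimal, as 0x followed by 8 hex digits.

0xE3B6BF4B

1270855395 in 32-bit hexadecimal is 0x4BBFB6E3.
Stored little-endian, the bytes at ascending addresses are E3 B6 BF 4B.
Read back as big-endian, the last byte is least significant, giving 0xE3B6BF4B.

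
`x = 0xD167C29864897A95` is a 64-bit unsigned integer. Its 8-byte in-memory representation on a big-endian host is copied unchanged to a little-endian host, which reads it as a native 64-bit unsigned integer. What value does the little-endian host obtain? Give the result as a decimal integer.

10771072523962574801

Stored big-endian, the bytes at ascending addresses are D1 67 C2 98 64 89 7A 95.
Read back as little-endian, the first byte is least significant, giving 0x957A896498C267D1.
0x957A896498C267D1 = 10771072523962574801.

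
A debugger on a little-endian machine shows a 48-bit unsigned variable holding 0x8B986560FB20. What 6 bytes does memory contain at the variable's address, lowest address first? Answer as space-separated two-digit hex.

Split into bytes (most-significant first): 8B 98 65 60 FB 20.
Little-endian stores the least-significant byte at the lowest address.
So at ascending addresses the bytes are 20 FB 60 65 98 8B.

20 FB 60 65 98 8B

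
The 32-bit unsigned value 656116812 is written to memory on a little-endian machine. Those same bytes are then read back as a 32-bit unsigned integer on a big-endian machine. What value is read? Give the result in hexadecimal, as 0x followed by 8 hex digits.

0x4C8C1B27

656116812 in 32-bit hexadecimal is 0x271B8C4C.
Stored little-endian, the bytes at ascending addresses are 4C 8C 1B 27.
Read back as big-endian, the last byte is least significant, giving 0x4C8C1B27.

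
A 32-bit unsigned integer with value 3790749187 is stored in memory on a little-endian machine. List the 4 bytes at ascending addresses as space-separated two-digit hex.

03 3E F2 E1

3790749187 in hexadecimal, padded to 32 bits, is 0xE1F23E03.
Split into bytes (most-significant first): E1 F2 3E 03.
Little-endian stores the least-significant byte at the lowest address.
So at ascending addresses the bytes are 03 3E F2 E1.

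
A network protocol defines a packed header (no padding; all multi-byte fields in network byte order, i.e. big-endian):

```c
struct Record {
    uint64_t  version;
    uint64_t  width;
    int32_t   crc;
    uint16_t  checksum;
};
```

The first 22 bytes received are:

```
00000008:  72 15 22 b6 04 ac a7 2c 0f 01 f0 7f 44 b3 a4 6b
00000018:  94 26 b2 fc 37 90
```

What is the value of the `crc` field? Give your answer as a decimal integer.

-1809403140

`crc` follows `version` (8 B), `width` (8 B), so it starts at offset 8 + 8 = 16 and occupies 4 bytes.
Bytes at offsets 16..19: 94 26 B2 FC.
In big-endian order the high byte comes first in memory.
The bytes are already most-significant first: 0x9426B2FC.
Top bit is set, so as a signed 32-bit value this is 0x9426B2FC − 2^32 = -1809403140.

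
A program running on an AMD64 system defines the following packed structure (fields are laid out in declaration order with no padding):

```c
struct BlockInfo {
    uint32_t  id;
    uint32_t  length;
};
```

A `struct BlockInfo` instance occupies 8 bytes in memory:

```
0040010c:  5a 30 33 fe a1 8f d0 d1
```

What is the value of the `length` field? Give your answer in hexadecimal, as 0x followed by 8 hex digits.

`length` follows `id` (4 bytes), so it starts at byte offset 4 and occupies 4 bytes.
Bytes at offsets 4..7: A1 8F D0 D1.
In little-endian order the low byte comes first in memory.
Reassemble most-significant byte first: D1 D0 8F A1 → 0xD1D08FA1.

0xD1D08FA1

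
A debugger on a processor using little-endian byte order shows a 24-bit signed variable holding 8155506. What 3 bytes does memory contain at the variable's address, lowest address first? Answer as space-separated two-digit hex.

72 71 7C

8155506 in hexadecimal, padded to 24 bits, is 0x7C7172.
Split into bytes (most-significant first): 7C 71 72.
Little-endian stores the least-significant byte at the lowest address.
So at ascending addresses the bytes are 72 71 7C.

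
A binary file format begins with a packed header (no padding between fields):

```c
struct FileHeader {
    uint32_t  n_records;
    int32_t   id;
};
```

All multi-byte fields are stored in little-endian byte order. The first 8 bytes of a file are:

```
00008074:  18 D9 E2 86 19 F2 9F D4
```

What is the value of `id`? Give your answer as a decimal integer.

`id` follows `n_records` (4 bytes), so it starts at byte offset 4 and occupies 4 bytes.
Bytes at offsets 4..7: 19 F2 9F D4.
In little-endian order the low byte comes first in memory.
Reassemble most-significant byte first: D4 9F F2 19 → 0xD49FF219.
Top bit is set, so as a signed 32-bit value this is 0xD49FF219 − 2^32 = -727715303.

-727715303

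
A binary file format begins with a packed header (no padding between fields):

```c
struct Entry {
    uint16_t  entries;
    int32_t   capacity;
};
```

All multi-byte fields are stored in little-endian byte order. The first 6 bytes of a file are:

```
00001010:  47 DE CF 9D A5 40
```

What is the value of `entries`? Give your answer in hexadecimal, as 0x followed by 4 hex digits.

0xDE47

`entries` is the first field, at byte offset 0, occupying 2 bytes.
Bytes at offsets 0..1: 47 DE.
In little-endian order the low byte comes first in memory.
Reassemble most-significant byte first: DE 47 → 0xDE47.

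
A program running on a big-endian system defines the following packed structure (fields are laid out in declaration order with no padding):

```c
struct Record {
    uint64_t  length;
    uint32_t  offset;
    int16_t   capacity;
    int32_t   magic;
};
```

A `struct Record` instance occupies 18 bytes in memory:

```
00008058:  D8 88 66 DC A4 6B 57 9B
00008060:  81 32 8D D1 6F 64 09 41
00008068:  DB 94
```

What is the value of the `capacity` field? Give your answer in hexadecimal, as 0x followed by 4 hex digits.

0x6F64

`capacity` follows `length` (8 B), `offset` (4 B), so it starts at offset 8 + 4 = 12 and occupies 2 bytes.
Bytes at offsets 12..13: 6F 64.
In big-endian order the high byte comes first in memory.
The bytes are already most-significant first: 0x6F64.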